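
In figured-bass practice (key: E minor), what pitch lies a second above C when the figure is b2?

Db

Counting 1 letter step above C lands on D; in E minor, that letter is D.
The b2 figure lowers it a semitone, giving Db.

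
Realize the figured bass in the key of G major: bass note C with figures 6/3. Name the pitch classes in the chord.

C, E, A

A third above C in this key is E.
A sixth above C in this key is A.
Together with the bass C, this spells A minor in first inversion.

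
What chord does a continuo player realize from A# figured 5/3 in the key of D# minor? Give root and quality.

A# minor

The figures 5/3 indicate a triad in root position.
In root position the bass is the root, so the root is A#.
The chord tones are A#, C#, E#, giving A# minor.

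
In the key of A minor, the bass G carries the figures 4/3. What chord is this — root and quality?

The figures 4/3 indicate a seventh chord in second inversion.
In second inversion the root lies a fourth above the bass: a fourth above G in A minor is C.
The chord tones are G, B, C, E, giving C major seventh.

C major seventh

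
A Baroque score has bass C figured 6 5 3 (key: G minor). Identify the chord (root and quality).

A half-diminished seventh

The figures 6 5 3 indicate a seventh chord in first inversion.
In first inversion the root lies a sixth above the bass: a sixth above C in G minor is A.
The chord tones are C, Eb, G, A, giving A half-diminished seventh.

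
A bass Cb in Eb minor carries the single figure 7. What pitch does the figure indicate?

Bb

Counting 6 letter steps above Cb lands on B; in Eb minor, that letter is Bb.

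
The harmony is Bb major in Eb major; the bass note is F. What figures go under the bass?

F is the fifth of Bb major, so the chord is in second inversion.
A triad in second inversion is figured 6/4, conventionally abbreviated 6/4.

6/4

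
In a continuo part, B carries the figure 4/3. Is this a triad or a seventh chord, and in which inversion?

seventh chord, second inversion

4/3 is shorthand for 6/4/3.
Intervals of 6/4/3 above the bass form a seventh chord; the bass is the fifth, so this is second inversion.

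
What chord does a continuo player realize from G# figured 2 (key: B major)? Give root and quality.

A# half-diminished seventh

The figures 2 indicate a seventh chord in third inversion.
In third inversion the root lies a second above the bass: a second above G# in B major is A#.
The chord tones are G#, A#, C#, E, giving A# half-diminished seventh.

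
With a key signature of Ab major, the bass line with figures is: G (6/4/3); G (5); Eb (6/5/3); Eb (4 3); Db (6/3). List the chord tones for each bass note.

G, Bb, C, Eb | G, Bb, Db | Eb, G, Bb, C | Eb, G, Ab, C | Db, F, Bb

G (6/4/3): G, Bb, C, Eb.
G (5/3): G, Bb, Db.
Eb (6/5/3): Eb, G, Bb, C.
Eb (6/4/3): Eb, G, Ab, C.
Db (6/3): Db, F, Bb.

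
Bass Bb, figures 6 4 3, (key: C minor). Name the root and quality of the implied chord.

Eb major seventh

The figures 6 4 3 indicate a seventh chord in second inversion.
In second inversion the root lies a fourth above the bass: a fourth above Bb in C minor is Eb.
The chord tones are Bb, D, Eb, G, giving Eb major seventh.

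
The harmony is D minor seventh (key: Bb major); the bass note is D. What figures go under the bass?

7

D is the root of D minor seventh, so the chord is in root position.
A seventh chord in root position is figured 7/5/3, conventionally abbreviated 7.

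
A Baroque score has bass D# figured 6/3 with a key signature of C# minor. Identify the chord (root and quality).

B major

The figures 6/3 indicate a triad in first inversion.
In first inversion the root lies a sixth above the bass: a sixth above D# in C# minor is B.
The chord tones are D#, F#, B, giving B major.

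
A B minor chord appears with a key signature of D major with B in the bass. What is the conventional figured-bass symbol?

B is the root of B minor, so the chord is in root position.
A triad in root position is figured 5/3, conventionally abbreviated (no figures — root-position triad).

no figures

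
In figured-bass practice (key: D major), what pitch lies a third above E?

Counting 2 letter steps above E lands on G; in D major, that letter is G.

G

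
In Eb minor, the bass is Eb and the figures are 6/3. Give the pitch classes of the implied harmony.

Eb, Gb, Cb

A third above Eb in this key is Gb.
A sixth above Eb in this key is Cb.
Together with the bass Eb, this spells Cb major in first inversion.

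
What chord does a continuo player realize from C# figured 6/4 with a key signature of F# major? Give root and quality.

The figures 6/4 indicate a triad in second inversion.
In second inversion the root lies a fourth above the bass: a fourth above C# in F# major is F#.
The chord tones are C#, F#, A#, giving F# major.

F# major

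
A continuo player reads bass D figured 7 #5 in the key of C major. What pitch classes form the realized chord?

D, F, A#, C

The written figures 7 #5 are shorthand for 7/5/3: the 3 is implied.
A third above D in this key is F.
A fifth above D in this key is A, raised to A# by the sharp.
A seventh above D in this key is C.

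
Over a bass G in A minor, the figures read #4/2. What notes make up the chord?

G, A, C#, E

The written figures #4/2 are shorthand for 6/4/2: the 6 is implied.
A second above G in this key is A.
A fourth above G in this key is C, raised to C# by the sharp.
A sixth above G in this key is E.
Together with the bass G, this spells A dominant seventh in third inversion.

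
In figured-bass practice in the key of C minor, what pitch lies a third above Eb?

Counting 2 letter steps above Eb lands on G; in C minor, that letter is G.

G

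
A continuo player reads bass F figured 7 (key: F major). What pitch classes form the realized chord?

F, A, C, E

The written figures 7 are shorthand for 7/5/3: the 5/3 are implied.
A third above F in this key is A.
A fifth above F in this key is C.
A seventh above F in this key is E.
Together with the bass F, this spells F major seventh in root position.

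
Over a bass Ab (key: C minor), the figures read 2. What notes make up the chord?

Ab, Bb, D, F

The written figures 2 are shorthand for 6/4/2: the 6/4 are implied.
A second above Ab in this key is Bb.
A fourth above Ab in this key is D.
A sixth above Ab in this key is F.
Together with the bass Ab, this spells Bb dominant seventh in third inversion.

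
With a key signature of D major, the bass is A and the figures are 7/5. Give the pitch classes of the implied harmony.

The written figures 7/5 are shorthand for 7/5/3: the 3 is implied.
A third above A in this key is C#.
A fifth above A in this key is E.
A seventh above A in this key is G.
Together with the bass A, this spells A dominant seventh in root position.

A, C#, E, G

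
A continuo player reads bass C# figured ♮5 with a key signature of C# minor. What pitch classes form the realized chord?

C#, E, G

The written figures ♮5 are shorthand for 5/3: the 3 is implied.
A third above C# in this key is E.
A fifth above C# in this key is G#, made natural (G) by the ♮ figure.
Together with the bass C#, this spells C# diminished in root position.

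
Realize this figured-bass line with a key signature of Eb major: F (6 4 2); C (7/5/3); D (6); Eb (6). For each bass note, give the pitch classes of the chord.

F, G, Bb, D | C, Eb, G, Bb | D, F, Bb | Eb, G, C

F (6/4/2): F, G, Bb, D.
C (7/5/3): C, Eb, G, Bb.
D (6/3): D, F, Bb.
Eb (6/3): Eb, G, C.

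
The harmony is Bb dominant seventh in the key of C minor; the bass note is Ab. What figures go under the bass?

4/2

Ab is the seventh of Bb dominant seventh, so the chord is in third inversion.
A seventh chord in third inversion is figured 6/4/2, conventionally abbreviated 4/2.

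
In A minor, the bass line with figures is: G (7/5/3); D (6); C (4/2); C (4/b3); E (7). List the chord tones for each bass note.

G (7/5/3): G, B, D, F.
D (6/3): D, F, B.
C (6/4/2): C, D, F, A.
C (6/4/b3): C, Eb, F, A.
E (7/5/3): E, G, B, D.

G, B, D, F | D, F, B | C, D, F, A | C, Eb, F, A | E, G, B, D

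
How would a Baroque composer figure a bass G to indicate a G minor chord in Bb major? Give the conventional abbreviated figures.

no figures

G is the root of G minor, so the chord is in root position.
A triad in root position is figured 5/3, conventionally abbreviated (no figures — root-position triad).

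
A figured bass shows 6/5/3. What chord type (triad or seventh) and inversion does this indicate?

Intervals of 6/5/3 above the bass form a seventh chord; the bass is the third, so this is first inversion.

seventh chord, first inversion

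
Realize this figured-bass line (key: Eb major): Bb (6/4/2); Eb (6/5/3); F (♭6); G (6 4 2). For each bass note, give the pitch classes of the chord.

Bb, C, Eb, G | Eb, G, Bb, C | F, Ab, Db | G, Ab, C, Eb

Bb (6/4/2): Bb, C, Eb, G.
Eb (6/5/3): Eb, G, Bb, C.
F (b6/3): F, Ab, Db.
G (6/4/2): G, Ab, C, Eb.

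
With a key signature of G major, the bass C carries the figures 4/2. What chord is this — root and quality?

D dominant seventh

The figures 4/2 indicate a seventh chord in third inversion.
In third inversion the root lies a second above the bass: a second above C in G major is D.
The chord tones are C, D, F#, A, giving D dominant seventh.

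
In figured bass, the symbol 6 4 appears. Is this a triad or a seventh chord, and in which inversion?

triad, second inversion

Intervals of 6/4 above the bass form a triad; the bass is the fifth, so this is second inversion.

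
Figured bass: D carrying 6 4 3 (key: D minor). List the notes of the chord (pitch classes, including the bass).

A third above D in this key is F.
A fourth above D in this key is G.
A sixth above D in this key is Bb.
Together with the bass D, this spells G minor seventh in second inversion.

D, F, G, Bb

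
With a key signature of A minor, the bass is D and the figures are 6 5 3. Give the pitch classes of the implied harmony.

A third above D in this key is F.
A fifth above D in this key is A.
A sixth above D in this key is B.
Together with the bass D, this spells B half-diminished seventh in first inversion.

D, F, A, B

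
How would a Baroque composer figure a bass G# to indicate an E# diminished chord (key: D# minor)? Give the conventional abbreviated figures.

G# is the third of E# diminished, so the chord is in first inversion.
A triad in first inversion is figured 6/3, conventionally abbreviated 6.

6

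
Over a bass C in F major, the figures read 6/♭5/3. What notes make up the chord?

A third above C in this key is E.
A fifth above C in this key is G, lowered to Gb by the flat.
A sixth above C in this key is A.

C, E, Gb, A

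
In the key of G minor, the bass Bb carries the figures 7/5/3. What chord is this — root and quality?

Bb major seventh

The figures 7/5/3 indicate a seventh chord in root position.
In root position the bass is the root, so the root is Bb.
The chord tones are Bb, D, F, A, giving Bb major seventh.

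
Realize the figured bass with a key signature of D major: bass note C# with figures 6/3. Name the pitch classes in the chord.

A third above C# in this key is E.
A sixth above C# in this key is A.
Together with the bass C#, this spells A major in first inversion.

C#, E, A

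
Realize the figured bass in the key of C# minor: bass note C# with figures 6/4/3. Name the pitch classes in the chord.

C#, E, F#, A

A third above C# in this key is E.
A fourth above C# in this key is F#.
A sixth above C# in this key is A.
Together with the bass C#, this spells F# minor seventh in second inversion.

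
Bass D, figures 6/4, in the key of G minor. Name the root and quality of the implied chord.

G minor

The figures 6/4 indicate a triad in second inversion.
In second inversion the root lies a fourth above the bass: a fourth above D in G minor is G.
The chord tones are D, G, Bb, giving G minor.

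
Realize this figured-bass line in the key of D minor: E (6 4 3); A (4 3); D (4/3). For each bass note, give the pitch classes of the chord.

E (6/4/3): E, G, A, C.
A (6/4/3): A, C, D, F.
D (6/4/3): D, F, G, Bb.

E, G, A, C | A, C, D, F | D, F, G, Bb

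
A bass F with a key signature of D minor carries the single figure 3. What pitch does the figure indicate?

Counting 2 letter steps above F lands on A; in D minor, that letter is A.

A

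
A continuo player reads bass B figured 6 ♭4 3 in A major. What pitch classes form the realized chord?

A third above B in this key is D.
A fourth above B in this key is E, lowered to Eb by the flat.
A sixth above B in this key is G#.

B, D, Eb, G#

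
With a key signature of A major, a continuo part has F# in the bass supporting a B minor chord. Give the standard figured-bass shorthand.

F# is the fifth of B minor, so the chord is in second inversion.
A triad in second inversion is figured 6/4, conventionally abbreviated 6/4.

6/4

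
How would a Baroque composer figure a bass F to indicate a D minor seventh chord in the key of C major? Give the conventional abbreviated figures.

F is the third of D minor seventh, so the chord is in first inversion.
A seventh chord in first inversion is figured 6/5/3, conventionally abbreviated 6/5.

6/5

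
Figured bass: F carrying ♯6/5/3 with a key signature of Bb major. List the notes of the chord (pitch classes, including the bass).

A third above F in this key is A.
A fifth above F in this key is C.
A sixth above F in this key is D, raised to D# by the sharp.

F, A, C, D#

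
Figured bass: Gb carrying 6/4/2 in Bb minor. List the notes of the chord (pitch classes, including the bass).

Gb, Ab, C, Eb

A second above Gb in this key is Ab.
A fourth above Gb in this key is C.
A sixth above Gb in this key is Eb.
Together with the bass Gb, this spells Ab dominant seventh in third inversion.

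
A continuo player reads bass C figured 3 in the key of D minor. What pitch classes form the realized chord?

The written figures 3 are shorthand for 5/3: the 5 is implied.
A third above C in this key is E.
A fifth above C in this key is G.
Together with the bass C, this spells C major in root position.

C, E, G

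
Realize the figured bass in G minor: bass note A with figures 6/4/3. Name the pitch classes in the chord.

A, C, D, F

A third above A in this key is C.
A fourth above A in this key is D.
A sixth above A in this key is F.
Together with the bass A, this spells D minor seventh in second inversion.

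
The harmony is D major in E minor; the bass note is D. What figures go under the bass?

no figures

D is the root of D major, so the chord is in root position.
A triad in root position is figured 5/3, conventionally abbreviated (no figures — root-position triad).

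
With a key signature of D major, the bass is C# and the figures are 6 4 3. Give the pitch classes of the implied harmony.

A third above C# in this key is E.
A fourth above C# in this key is F#.
A sixth above C# in this key is A.
Together with the bass C#, this spells F# minor seventh in second inversion.

C#, E, F#, A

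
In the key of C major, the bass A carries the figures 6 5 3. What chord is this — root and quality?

F major seventh

The figures 6 5 3 indicate a seventh chord in first inversion.
In first inversion the root lies a sixth above the bass: a sixth above A in C major is F.
The chord tones are A, C, E, F, giving F major seventh.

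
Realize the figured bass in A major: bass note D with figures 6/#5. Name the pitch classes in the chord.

D, F#, A#, B

The written figures 6/#5 are shorthand for 6/5/3: the 3 is implied.
A third above D in this key is F#.
A fifth above D in this key is A, raised to A# by the sharp.
A sixth above D in this key is B.
Together with the bass D, this spells B minor-major seventh in first inversion.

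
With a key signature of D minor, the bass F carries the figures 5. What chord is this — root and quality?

The figures 5 indicate a triad in root position.
In root position the bass is the root, so the root is F.
The chord tones are F, A, C, giving F major.

F major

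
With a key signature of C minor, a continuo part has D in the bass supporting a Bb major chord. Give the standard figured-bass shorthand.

D is the third of Bb major, so the chord is in first inversion.
A triad in first inversion is figured 6/3, conventionally abbreviated 6.

6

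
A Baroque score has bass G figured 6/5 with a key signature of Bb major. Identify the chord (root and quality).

Eb major seventh

The figures 6/5 indicate a seventh chord in first inversion.
In first inversion the root lies a sixth above the bass: a sixth above G in Bb major is Eb.
The chord tones are G, Bb, D, Eb, giving Eb major seventh.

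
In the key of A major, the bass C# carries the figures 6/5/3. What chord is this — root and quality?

The figures 6/5/3 indicate a seventh chord in first inversion.
In first inversion the root lies a sixth above the bass: a sixth above C# in A major is A.
The chord tones are C#, E, G#, A, giving A major seventh.

A major seventh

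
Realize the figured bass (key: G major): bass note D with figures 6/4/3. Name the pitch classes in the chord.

A third above D in this key is F#.
A fourth above D in this key is G.
A sixth above D in this key is B.
Together with the bass D, this spells G major seventh in second inversion.

D, F#, G, B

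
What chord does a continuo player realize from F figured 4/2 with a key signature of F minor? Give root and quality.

The figures 4/2 indicate a seventh chord in third inversion.
In third inversion the root lies a second above the bass: a second above F in F minor is G.
The chord tones are F, G, Bb, Db, giving G half-diminished seventh.

G half-diminished seventh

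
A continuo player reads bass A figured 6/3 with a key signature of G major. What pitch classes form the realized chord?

A, C, F#

A third above A in this key is C.
A sixth above A in this key is F#.
Together with the bass A, this spells F# diminished in first inversion.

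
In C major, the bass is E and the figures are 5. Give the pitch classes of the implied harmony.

E, G, B

The written figures 5 are shorthand for 5/3: the 3 is implied.
A third above E in this key is G.
A fifth above E in this key is B.
Together with the bass E, this spells E minor in root position.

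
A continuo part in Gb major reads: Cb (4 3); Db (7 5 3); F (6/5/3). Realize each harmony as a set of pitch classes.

Cb (6/4/3): Cb, Eb, F, Ab.
Db (7/5/3): Db, F, Ab, Cb.
F (6/5/3): F, Ab, Cb, Db.

Cb, Eb, F, Ab | Db, F, Ab, Cb | F, Ab, Cb, Db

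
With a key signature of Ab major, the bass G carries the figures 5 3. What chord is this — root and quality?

G diminished

The figures 5 3 indicate a triad in root position.
In root position the bass is the root, so the root is G.
The chord tones are G, Bb, Db, giving G diminished.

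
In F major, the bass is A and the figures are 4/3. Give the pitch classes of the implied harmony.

The written figures 4/3 are shorthand for 6/4/3: the 6 is implied.
A third above A in this key is C.
A fourth above A in this key is D.
A sixth above A in this key is F.
Together with the bass A, this spells D minor seventh in second inversion.

A, C, D, F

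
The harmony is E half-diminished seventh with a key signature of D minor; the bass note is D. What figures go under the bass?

4/2

D is the seventh of E half-diminished seventh, so the chord is in third inversion.
A seventh chord in third inversion is figured 6/4/2, conventionally abbreviated 4/2.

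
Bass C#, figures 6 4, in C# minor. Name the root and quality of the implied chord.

F# minor

The figures 6 4 indicate a triad in second inversion.
In second inversion the root lies a fourth above the bass: a fourth above C# in C# minor is F#.
The chord tones are C#, F#, A, giving F# minor.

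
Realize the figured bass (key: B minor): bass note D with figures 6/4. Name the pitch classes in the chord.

A fourth above D in this key is G.
A sixth above D in this key is B.
Together with the bass D, this spells G major in second inversion.

D, G, B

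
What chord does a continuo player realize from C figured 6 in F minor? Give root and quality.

The figures 6 indicate a triad in first inversion.
In first inversion the root lies a sixth above the bass: a sixth above C in F minor is Ab.
The chord tones are C, Eb, Ab, giving Ab major.

Ab major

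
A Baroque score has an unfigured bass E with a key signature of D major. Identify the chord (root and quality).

An unfigured bass indicates a triad in root position.
In root position the bass is the root, so the root is E.
The chord tones are E, G, B, giving E minor.

E minor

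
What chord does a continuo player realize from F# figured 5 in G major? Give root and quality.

The figures 5 indicate a triad in root position.
In root position the bass is the root, so the root is F#.
The chord tones are F#, A, C, giving F# diminished.

F# diminished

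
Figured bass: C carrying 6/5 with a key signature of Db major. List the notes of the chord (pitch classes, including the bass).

The written figures 6/5 are shorthand for 6/5/3: the 3 is implied.
A third above C in this key is Eb.
A fifth above C in this key is Gb.
A sixth above C in this key is Ab.
Together with the bass C, this spells Ab dominant seventh in first inversion.

C, Eb, Gb, Ab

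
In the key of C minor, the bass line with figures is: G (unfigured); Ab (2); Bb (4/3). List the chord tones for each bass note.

G, Bb, D | Ab, Bb, D, F | Bb, D, Eb, G

G (5/3): G, Bb, D.
Ab (6/4/2): Ab, Bb, D, F.
Bb (6/4/3): Bb, D, Eb, G.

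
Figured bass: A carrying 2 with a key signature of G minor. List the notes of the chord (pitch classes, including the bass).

The written figures 2 are shorthand for 6/4/2: the 6/4 are implied.
A second above A in this key is Bb.
A fourth above A in this key is D.
A sixth above A in this key is F.
Together with the bass A, this spells Bb major seventh in third inversion.

A, Bb, D, F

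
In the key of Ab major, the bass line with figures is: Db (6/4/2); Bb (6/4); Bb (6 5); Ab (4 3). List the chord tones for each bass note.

Db (6/4/2): Db, Eb, G, Bb.
Bb (6/4): Bb, Eb, G.
Bb (6/5/3): Bb, Db, F, G.
Ab (6/4/3): Ab, C, Db, F.

Db, Eb, G, Bb | Bb, Eb, G | Bb, Db, F, G | Ab, C, Db, F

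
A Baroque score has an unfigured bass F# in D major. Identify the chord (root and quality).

F# minor

An unfigured bass indicates a triad in root position.
In root position the bass is the root, so the root is F#.
The chord tones are F#, A, C#, giving F# minor.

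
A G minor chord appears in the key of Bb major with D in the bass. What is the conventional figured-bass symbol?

6/4

D is the fifth of G minor, so the chord is in second inversion.
A triad in second inversion is figured 6/4, conventionally abbreviated 6/4.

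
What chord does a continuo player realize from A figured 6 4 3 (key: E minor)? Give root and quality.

The figures 6 4 3 indicate a seventh chord in second inversion.
In second inversion the root lies a fourth above the bass: a fourth above A in E minor is D.
The chord tones are A, C, D, F#, giving D dominant seventh.

D dominant seventh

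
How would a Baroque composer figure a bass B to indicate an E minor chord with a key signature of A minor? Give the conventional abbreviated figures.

6/4

B is the fifth of E minor, so the chord is in second inversion.
A triad in second inversion is figured 6/4, conventionally abbreviated 6/4.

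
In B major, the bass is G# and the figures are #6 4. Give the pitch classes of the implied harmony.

A fourth above G# in this key is C#.
A sixth above G# in this key is E, raised to E# by the sharp.
Together with the bass G#, this spells C# major in second inversion.

G#, C#, E#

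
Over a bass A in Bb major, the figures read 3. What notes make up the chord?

A, C, Eb

The written figures 3 are shorthand for 5/3: the 5 is implied.
A third above A in this key is C.
A fifth above A in this key is Eb.
Together with the bass A, this spells A diminished in root position.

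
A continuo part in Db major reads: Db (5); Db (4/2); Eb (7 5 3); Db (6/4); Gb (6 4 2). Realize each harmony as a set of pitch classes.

Db (5/3): Db, F, Ab.
Db (6/4/2): Db, Eb, Gb, Bb.
Eb (7/5/3): Eb, Gb, Bb, Db.
Db (6/4): Db, Gb, Bb.
Gb (6/4/2): Gb, Ab, C, Eb.

Db, F, Ab | Db, Eb, Gb, Bb | Eb, Gb, Bb, Db | Db, Gb, Bb | Gb, Ab, C, Eb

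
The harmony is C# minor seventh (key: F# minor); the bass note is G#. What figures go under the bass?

G# is the fifth of C# minor seventh, so the chord is in second inversion.
A seventh chord in second inversion is figured 6/4/3, conventionally abbreviated 4/3.

4/3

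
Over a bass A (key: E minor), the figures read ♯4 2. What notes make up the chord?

A, B, D#, F#

The written figures ♯4 2 are shorthand for 6/4/2: the 6 is implied.
A second above A in this key is B.
A fourth above A in this key is D, raised to D# by the sharp.
A sixth above A in this key is F#.
Together with the bass A, this spells B dominant seventh in third inversion.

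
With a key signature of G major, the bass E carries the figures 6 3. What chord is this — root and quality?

C major

The figures 6 3 indicate a triad in first inversion.
In first inversion the root lies a sixth above the bass: a sixth above E in G major is C.
The chord tones are E, G, C, giving C major.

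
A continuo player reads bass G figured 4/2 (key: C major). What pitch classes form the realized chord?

G, A, C, E

The written figures 4/2 are shorthand for 6/4/2: the 6 is implied.
A second above G in this key is A.
A fourth above G in this key is C.
A sixth above G in this key is E.
Together with the bass G, this spells A minor seventh in third inversion.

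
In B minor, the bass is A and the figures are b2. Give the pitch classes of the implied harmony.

The written figures b2 are shorthand for 6/4/2: the 6/4 are implied.
A second above A in this key is B, lowered to Bb by the flat.
A fourth above A in this key is D.
A sixth above A in this key is F#.
Together with the bass A, this spells Bb augmented major seventh in third inversion.

A, Bb, D, F#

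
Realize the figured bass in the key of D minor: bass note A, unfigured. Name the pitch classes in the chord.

An unfigured bass implies 5/3.
A third above A in this key is C.
A fifth above A in this key is E.
Together with the bass A, this spells A minor in root position.

A, C, E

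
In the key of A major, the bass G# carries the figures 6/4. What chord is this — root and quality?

The figures 6/4 indicate a triad in second inversion.
In second inversion the root lies a fourth above the bass: a fourth above G# in A major is C#.
The chord tones are G#, C#, E, giving C# minor.

C# minor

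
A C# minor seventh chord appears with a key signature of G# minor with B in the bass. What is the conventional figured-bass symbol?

B is the seventh of C# minor seventh, so the chord is in third inversion.
A seventh chord in third inversion is figured 6/4/2, conventionally abbreviated 4/2.

4/2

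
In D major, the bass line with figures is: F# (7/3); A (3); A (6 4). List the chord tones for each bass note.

F# (7/5/3): F#, A, C#, E.
A (5/3): A, C#, E.
A (6/4): A, D, F#.

F#, A, C#, E | A, C#, E | A, D, F#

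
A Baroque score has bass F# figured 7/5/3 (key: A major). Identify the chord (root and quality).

The figures 7/5/3 indicate a seventh chord in root position.
In root position the bass is the root, so the root is F#.
The chord tones are F#, A, C#, E, giving F# minor seventh.

F# minor seventh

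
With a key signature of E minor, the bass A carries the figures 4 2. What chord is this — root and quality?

B minor seventh

The figures 4 2 indicate a seventh chord in third inversion.
In third inversion the root lies a second above the bass: a second above A in E minor is B.
The chord tones are A, B, D, F#, giving B minor seventh.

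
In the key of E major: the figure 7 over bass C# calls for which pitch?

B

Counting 6 letter steps above C# lands on B; in E major, that letter is B.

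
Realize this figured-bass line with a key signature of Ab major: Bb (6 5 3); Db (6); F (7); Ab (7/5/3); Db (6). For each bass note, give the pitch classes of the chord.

Bb, Db, F, G | Db, F, Bb | F, Ab, C, Eb | Ab, C, Eb, G | Db, F, Bb

Bb (6/5/3): Bb, Db, F, G.
Db (6/3): Db, F, Bb.
F (7/5/3): F, Ab, C, Eb.
Ab (7/5/3): Ab, C, Eb, G.
Db (6/3): Db, F, Bb.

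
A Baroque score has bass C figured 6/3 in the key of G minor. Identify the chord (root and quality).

A diminished

The figures 6/3 indicate a triad in first inversion.
In first inversion the root lies a sixth above the bass: a sixth above C in G minor is A.
The chord tones are C, Eb, A, giving A diminished.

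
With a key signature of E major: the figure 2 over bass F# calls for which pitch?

G#

Counting 1 letter step above F# lands on G; in E major, that letter is G#.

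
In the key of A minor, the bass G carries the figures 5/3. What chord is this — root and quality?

G major

The figures 5/3 indicate a triad in root position.
In root position the bass is the root, so the root is G.
The chord tones are G, B, D, giving G major.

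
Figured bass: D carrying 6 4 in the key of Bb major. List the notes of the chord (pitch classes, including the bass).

A fourth above D in this key is G.
A sixth above D in this key is Bb.
Together with the bass D, this spells G minor in second inversion.

D, G, Bb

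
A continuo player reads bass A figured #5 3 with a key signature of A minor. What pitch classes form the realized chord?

A, C, E#

A third above A in this key is C.
A fifth above A in this key is E, raised to E# by the sharp.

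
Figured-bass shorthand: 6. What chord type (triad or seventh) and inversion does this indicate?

6 is shorthand for 6/3.
Intervals of 6/3 above the bass form a triad; the bass is the third, so this is first inversion.

triad, first inversion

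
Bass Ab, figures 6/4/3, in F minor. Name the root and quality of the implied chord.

Db major seventh

The figures 6/4/3 indicate a seventh chord in second inversion.
In second inversion the root lies a fourth above the bass: a fourth above Ab in F minor is Db.
The chord tones are Ab, C, Db, F, giving Db major seventh.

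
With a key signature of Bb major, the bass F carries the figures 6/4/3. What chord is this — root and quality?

Bb major seventh

The figures 6/4/3 indicate a seventh chord in second inversion.
In second inversion the root lies a fourth above the bass: a fourth above F in Bb major is Bb.
The chord tones are F, A, Bb, D, giving Bb major seventh.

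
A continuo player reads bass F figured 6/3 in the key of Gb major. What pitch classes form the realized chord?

A third above F in this key is Ab.
A sixth above F in this key is Db.
Together with the bass F, this spells Db major in first inversion.

F, Ab, Db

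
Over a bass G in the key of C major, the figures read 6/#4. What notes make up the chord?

G, C#, E

A fourth above G in this key is C, raised to C# by the sharp.
A sixth above G in this key is E.
Together with the bass G, this spells C# diminished in second inversion.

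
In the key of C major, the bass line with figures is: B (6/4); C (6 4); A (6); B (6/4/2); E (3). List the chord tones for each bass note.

B (6/4): B, E, G.
C (6/4): C, F, A.
A (6/3): A, C, F.
B (6/4/2): B, C, E, G.
E (5/3): E, G, B.

B, E, G | C, F, A | A, C, F | B, C, E, G | E, G, B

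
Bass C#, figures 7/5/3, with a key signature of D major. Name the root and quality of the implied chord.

The figures 7/5/3 indicate a seventh chord in root position.
In root position the bass is the root, so the root is C#.
The chord tones are C#, E, G, B, giving C# half-diminished seventh.

C# half-diminished seventh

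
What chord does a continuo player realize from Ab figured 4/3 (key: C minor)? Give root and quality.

D half-diminished seventh

The figures 4/3 indicate a seventh chord in second inversion.
In second inversion the root lies a fourth above the bass: a fourth above Ab in C minor is D.
The chord tones are Ab, C, D, F, giving D half-diminished seventh.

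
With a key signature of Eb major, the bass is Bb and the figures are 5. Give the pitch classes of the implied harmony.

Bb, D, F

The written figures 5 are shorthand for 5/3: the 3 is implied.
A third above Bb in this key is D.
A fifth above Bb in this key is F.
Together with the bass Bb, this spells Bb major in root position.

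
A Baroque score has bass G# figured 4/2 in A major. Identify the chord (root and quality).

A major seventh

The figures 4/2 indicate a seventh chord in third inversion.
In third inversion the root lies a second above the bass: a second above G# in A major is A.
The chord tones are G#, A, C#, E, giving A major seventh.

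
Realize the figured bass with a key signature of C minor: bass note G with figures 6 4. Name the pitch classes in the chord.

G, C, Eb

A fourth above G in this key is C.
A sixth above G in this key is Eb.
Together with the bass G, this spells C minor in second inversion.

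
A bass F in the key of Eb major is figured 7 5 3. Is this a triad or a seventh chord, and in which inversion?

seventh chord, root position

Intervals of 7/5/3 above the bass form a seventh chord; the bass is the root, so this is root position.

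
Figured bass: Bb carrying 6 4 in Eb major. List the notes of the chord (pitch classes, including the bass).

A fourth above Bb in this key is Eb.
A sixth above Bb in this key is G.
Together with the bass Bb, this spells Eb major in second inversion.

Bb, Eb, G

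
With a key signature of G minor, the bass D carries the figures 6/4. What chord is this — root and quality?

G minor

The figures 6/4 indicate a triad in second inversion.
In second inversion the root lies a fourth above the bass: a fourth above D in G minor is G.
The chord tones are D, G, Bb, giving G minor.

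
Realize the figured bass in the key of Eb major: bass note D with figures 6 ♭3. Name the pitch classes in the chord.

D, Fb, Bb

A third above D in this key is F, lowered to Fb by the flat.
A sixth above D in this key is Bb.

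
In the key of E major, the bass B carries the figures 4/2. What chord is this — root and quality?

C# minor seventh

The figures 4/2 indicate a seventh chord in third inversion.
In third inversion the root lies a second above the bass: a second above B in E major is C#.
The chord tones are B, C#, E, G#, giving C# minor seventh.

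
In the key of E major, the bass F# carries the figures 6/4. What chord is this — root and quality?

The figures 6/4 indicate a triad in second inversion.
In second inversion the root lies a fourth above the bass: a fourth above F# in E major is B.
The chord tones are F#, B, D#, giving B major.

B major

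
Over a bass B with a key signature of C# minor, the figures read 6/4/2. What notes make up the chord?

B, C#, E, G#

A second above B in this key is C#.
A fourth above B in this key is E.
A sixth above B in this key is G#.
Together with the bass B, this spells C# minor seventh in third inversion.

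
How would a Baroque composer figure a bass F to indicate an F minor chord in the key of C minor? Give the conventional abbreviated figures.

no figures

F is the root of F minor, so the chord is in root position.
A triad in root position is figured 5/3, conventionally abbreviated (no figures — root-position triad).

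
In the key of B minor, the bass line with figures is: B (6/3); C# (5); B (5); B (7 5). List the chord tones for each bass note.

B, D, G | C#, E, G | B, D, F# | B, D, F#, A

B (6/3): B, D, G.
C# (5/3): C#, E, G.
B (5/3): B, D, F#.
B (7/5/3): B, D, F#, A.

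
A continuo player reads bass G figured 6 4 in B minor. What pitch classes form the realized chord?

A fourth above G in this key is C#.
A sixth above G in this key is E.
Together with the bass G, this spells C# diminished in second inversion.

G, C#, E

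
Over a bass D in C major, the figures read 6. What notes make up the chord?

The written figures 6 are shorthand for 6/3: the 3 is implied.
A third above D in this key is F.
A sixth above D in this key is B.
Together with the bass D, this spells B diminished in first inversion.

D, F, B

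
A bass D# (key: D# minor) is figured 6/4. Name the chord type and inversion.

Intervals of 6/4 above the bass form a triad; the bass is the fifth, so this is second inversion.

triad, second inversion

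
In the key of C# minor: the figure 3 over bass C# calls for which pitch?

Counting 2 letter steps above C# lands on E; in C# minor, that letter is E.

E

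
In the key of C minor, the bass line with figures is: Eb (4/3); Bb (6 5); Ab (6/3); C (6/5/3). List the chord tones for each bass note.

Eb, G, Ab, C | Bb, D, F, G | Ab, C, F | C, Eb, G, Ab

Eb (6/4/3): Eb, G, Ab, C.
Bb (6/5/3): Bb, D, F, G.
Ab (6/3): Ab, C, F.
C (6/5/3): C, Eb, G, Ab.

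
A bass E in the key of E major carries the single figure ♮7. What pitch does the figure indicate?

D

Counting 6 letter steps above E lands on D; in E major, that letter is D#.
The ♮7 figure makes it natural, giving D.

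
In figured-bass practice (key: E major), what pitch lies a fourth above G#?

C#

Counting 3 letter steps above G# lands on C; in E major, that letter is C#.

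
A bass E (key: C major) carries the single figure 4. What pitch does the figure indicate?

A

Counting 3 letter steps above E lands on A; in C major, that letter is A.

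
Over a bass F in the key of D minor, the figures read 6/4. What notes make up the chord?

A fourth above F in this key is Bb.
A sixth above F in this key is D.
Together with the bass F, this spells Bb major in second inversion.

F, Bb, D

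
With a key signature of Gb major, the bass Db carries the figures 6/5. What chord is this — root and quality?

Bb minor seventh

The figures 6/5 indicate a seventh chord in first inversion.
In first inversion the root lies a sixth above the bass: a sixth above Db in Gb major is Bb.
The chord tones are Db, F, Ab, Bb, giving Bb minor seventh.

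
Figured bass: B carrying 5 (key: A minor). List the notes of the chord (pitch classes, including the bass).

B, D, F

The written figures 5 are shorthand for 5/3: the 3 is implied.
A third above B in this key is D.
A fifth above B in this key is F.
Together with the bass B, this spells B diminished in root position.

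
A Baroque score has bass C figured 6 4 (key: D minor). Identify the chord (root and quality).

F major

The figures 6 4 indicate a triad in second inversion.
In second inversion the root lies a fourth above the bass: a fourth above C in D minor is F.
The chord tones are C, F, A, giving F major.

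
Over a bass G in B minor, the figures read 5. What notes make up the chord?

G, B, D

The written figures 5 are shorthand for 5/3: the 3 is implied.
A third above G in this key is B.
A fifth above G in this key is D.
Together with the bass G, this spells G major in root position.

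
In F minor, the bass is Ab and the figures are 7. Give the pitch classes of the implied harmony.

Ab, C, Eb, G

The written figures 7 are shorthand for 7/5/3: the 5/3 are implied.
A third above Ab in this key is C.
A fifth above Ab in this key is Eb.
A seventh above Ab in this key is G.
Together with the bass Ab, this spells Ab major seventh in root position.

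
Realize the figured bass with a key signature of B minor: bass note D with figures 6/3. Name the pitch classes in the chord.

A third above D in this key is F#.
A sixth above D in this key is B.
Together with the bass D, this spells B minor in first inversion.

D, F#, B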